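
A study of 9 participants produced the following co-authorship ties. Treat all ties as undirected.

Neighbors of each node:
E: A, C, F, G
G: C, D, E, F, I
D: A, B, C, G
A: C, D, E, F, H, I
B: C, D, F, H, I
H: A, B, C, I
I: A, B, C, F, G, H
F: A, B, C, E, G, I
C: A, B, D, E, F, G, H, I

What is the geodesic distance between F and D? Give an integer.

One shortest route is F – G – D, which uses 2 edges, and F and D are not directly tied, so nothing shorter exists. So d(F,D) = 2.

2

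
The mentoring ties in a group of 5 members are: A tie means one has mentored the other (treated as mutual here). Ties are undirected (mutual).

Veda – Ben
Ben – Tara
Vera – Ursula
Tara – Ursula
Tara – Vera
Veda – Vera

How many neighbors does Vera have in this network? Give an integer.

Vera is directly tied to Tara, Ursula, and Veda. That is 3 neighbors, so the degree of Vera is 3.

3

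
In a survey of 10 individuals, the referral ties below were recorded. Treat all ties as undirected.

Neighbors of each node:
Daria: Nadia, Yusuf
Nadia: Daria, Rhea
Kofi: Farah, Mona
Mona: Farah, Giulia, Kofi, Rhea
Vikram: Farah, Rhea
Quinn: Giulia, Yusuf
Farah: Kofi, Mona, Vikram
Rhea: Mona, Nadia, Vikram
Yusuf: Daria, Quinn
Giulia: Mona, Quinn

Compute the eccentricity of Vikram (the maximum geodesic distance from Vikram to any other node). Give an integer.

4

Distances from Vikram: Daria:3, Farah:1, Giulia:3, Kofi:2, Mona:2, Nadia:2, Quinn:4, Rhea:1, Yusuf:4.
The largest is 4 (to Yusuf and Quinn), so the eccentricity of Vikram is 4.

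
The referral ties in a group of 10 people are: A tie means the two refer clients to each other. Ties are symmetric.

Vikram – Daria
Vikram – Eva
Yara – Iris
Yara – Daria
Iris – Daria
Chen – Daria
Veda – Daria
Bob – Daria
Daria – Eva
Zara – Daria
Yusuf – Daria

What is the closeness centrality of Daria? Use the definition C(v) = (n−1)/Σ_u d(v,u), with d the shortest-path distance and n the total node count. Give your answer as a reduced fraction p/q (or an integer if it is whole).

Distances from Daria: Bob:1, Chen:1, Eva:1, Iris:1, Veda:1, Vikram:1, Yara:1, Yusuf:1, Zara:1. Sum = 9.
n = 10, so closeness = 9/9 = 1.

1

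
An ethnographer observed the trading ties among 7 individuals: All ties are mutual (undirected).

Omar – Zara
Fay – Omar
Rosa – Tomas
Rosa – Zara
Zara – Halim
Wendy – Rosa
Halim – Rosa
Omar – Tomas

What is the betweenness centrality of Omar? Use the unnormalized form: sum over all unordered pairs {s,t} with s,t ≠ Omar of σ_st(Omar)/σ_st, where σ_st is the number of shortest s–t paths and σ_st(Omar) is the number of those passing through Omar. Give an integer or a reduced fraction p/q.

11/2

Pairs whose geodesics pass through Omar — Rosa–Fay: 2/2; Fay–Zara: 1; Fay–Halim: 1; Fay–Tomas: 1; Fay–Wendy: 2/2; Zara–Tomas: 1/2.
All other pairs contribute 0.
Summing the contributions gives betweenness(Omar) = 11/2.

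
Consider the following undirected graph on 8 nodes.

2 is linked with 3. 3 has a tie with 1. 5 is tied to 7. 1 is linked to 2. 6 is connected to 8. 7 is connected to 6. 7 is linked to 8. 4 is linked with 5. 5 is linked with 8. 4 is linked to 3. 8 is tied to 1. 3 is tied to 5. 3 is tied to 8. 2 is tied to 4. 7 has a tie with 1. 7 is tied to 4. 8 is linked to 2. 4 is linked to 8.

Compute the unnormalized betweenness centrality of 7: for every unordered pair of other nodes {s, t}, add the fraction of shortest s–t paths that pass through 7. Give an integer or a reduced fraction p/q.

Pairs whose geodesics pass through 7 — 6–1: 1/2; 6–5: 1/2; 6–4: 1/2; 1–5: 1/3; 1–4: 1/4.
All other pairs contribute 0.
Summing the contributions gives betweenness(7) = 25/12.

25/12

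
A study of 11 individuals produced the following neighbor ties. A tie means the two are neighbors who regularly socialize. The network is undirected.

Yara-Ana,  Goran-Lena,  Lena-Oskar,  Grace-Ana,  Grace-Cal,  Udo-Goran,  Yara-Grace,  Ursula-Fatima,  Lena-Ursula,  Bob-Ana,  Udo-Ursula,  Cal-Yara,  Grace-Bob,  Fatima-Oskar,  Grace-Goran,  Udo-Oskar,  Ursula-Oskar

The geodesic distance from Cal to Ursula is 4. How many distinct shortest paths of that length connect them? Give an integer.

2

The shortest distance is 4. The length-4 paths are: Cal–Grace–Goran–Udo–Ursula; Cal–Grace–Goran–Lena–Ursula.
That gives 2 distinct shortest paths.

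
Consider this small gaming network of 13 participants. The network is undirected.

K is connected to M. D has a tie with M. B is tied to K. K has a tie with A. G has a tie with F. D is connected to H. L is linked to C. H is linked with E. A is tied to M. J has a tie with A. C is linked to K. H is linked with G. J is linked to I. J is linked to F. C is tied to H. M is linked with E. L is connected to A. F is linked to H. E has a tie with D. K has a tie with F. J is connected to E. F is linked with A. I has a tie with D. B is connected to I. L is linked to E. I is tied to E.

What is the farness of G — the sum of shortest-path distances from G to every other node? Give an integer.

26

Distances from G: A:2, B:3, C:2, D:2, E:2, F:1, H:1, I:3, J:2, K:2, L:3, M:3.
Sum = 2 + 3 + 2 + 2 + 2 + 1 + 1 + 3 + 2 + 2 + 3 + 3 = 26.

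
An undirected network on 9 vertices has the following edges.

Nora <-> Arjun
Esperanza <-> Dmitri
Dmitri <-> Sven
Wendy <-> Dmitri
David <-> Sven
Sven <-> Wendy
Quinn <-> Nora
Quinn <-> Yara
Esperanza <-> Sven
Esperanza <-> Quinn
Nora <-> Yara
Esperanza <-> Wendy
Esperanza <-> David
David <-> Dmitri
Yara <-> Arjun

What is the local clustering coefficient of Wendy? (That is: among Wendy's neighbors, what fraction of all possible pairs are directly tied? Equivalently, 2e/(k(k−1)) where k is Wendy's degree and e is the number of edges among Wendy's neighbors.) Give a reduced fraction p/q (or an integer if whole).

Wendy's neighbors: Dmitri, Esperanza, and Sven (k = 3).
Possible neighbor pairs: C(3,2) = 3. Edges among them: Dmitri–Esperanza, Dmitri–Sven, Esperanza–Sven → e = 3.
Clustering(Wendy) = 3/3 = 1.

1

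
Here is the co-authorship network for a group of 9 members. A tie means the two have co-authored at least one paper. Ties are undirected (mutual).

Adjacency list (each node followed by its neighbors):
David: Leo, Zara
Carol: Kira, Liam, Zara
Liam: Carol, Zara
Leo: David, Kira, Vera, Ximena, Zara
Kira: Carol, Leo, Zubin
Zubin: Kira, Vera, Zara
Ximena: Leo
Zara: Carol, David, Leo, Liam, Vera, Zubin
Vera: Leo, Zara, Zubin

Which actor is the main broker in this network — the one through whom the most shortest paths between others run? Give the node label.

Unnormalized betweenness of each node: Carol:4/3, David:0, Kira:13/6, Leo:28/3, Liam:0, Vera:2/3, Ximena:0, Zara:32/3, Zubin:5/6.
Zara has the largest value, 32/3, making it the main broker — the node through which the most shortest paths run.

Zara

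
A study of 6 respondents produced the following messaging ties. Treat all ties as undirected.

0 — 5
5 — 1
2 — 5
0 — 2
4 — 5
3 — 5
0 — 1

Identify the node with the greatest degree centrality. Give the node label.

Degrees — 0:3, 1:2, 2:2, 3:1, 4:1, 5:5.
The maximum is 5, attained only by 5.

5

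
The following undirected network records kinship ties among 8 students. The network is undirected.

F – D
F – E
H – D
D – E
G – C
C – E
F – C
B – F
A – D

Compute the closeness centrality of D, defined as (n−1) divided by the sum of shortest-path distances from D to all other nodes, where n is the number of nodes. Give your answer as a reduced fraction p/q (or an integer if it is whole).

Distances from D: A:1, B:2, C:2, E:1, F:1, G:3, H:1. Sum = 11.
n = 8, so closeness = 7/11.

7/11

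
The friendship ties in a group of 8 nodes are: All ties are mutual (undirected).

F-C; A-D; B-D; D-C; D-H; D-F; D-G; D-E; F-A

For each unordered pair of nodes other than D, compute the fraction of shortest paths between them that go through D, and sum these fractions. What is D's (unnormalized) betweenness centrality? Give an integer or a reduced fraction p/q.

37/2

Pairs whose geodesics pass through D — A–B: 1; A–G: 1; A–E: 1; A–H: 1; A–C: 1/2; B–G: 1; B–F: 1; B–E: 1; B–H: 1; B–C: 1; G–F: 1; G–E: 1; G–H: 1; G–C: 1 … (+5 more pairs).
All other pairs contribute 0.
Summing the contributions gives betweenness(D) = 37/2.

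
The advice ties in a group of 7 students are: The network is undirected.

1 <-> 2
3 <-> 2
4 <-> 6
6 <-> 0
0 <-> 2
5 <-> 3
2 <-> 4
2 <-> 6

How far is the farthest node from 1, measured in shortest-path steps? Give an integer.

3

Distances from 1: 0:2, 2:1, 3:2, 4:2, 5:3, 6:2.
The largest is 3 (to 5), so the eccentricity of 1 is 3.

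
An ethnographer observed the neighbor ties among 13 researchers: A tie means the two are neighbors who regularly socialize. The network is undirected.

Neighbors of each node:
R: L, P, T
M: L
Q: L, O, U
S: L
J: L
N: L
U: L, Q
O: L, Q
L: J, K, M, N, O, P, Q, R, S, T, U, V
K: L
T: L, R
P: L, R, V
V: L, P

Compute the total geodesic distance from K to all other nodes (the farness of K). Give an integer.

23

Distances from K: J:2, L:1, M:2, N:2, O:2, P:2, Q:2, R:2, S:2, T:2, U:2, V:2.
Sum = 2 + 1 + 2 + 2 + 2 + 2 + 2 + 2 + 2 + 2 + 2 + 2 = 23.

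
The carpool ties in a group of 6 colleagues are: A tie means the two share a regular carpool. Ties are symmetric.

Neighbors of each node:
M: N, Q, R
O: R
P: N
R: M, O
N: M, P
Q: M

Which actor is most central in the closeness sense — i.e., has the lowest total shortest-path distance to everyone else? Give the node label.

Farness (sum of distances to all others) for each node — M:7, N:9, O:13, P:13, Q:11, R:9.
The smallest farness is 7, for M, so M has the highest closeness.

M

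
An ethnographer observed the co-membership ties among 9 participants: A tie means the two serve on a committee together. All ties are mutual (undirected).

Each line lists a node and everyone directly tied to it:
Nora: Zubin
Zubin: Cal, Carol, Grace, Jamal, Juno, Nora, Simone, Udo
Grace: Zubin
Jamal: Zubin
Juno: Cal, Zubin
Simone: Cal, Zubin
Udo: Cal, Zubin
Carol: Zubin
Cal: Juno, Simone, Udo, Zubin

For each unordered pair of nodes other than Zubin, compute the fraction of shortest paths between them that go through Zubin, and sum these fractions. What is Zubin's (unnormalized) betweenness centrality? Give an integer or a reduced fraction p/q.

47/2

Pairs whose geodesics pass through Zubin — Simone–Jamal: 1; Simone–Grace: 1; Simone–Udo: 1/2; Simone–Carol: 1; Simone–Nora: 1; Simone–Juno: 1/2; Jamal–Grace: 1; Jamal–Udo: 1; Jamal–Carol: 1; Jamal–Nora: 1; Jamal–Cal: 1; Jamal–Juno: 1; Grace–Udo: 1; Grace–Carol: 1 … (+11 more pairs).
All other pairs contribute 0.
Summing the contributions gives betweenness(Zubin) = 47/2.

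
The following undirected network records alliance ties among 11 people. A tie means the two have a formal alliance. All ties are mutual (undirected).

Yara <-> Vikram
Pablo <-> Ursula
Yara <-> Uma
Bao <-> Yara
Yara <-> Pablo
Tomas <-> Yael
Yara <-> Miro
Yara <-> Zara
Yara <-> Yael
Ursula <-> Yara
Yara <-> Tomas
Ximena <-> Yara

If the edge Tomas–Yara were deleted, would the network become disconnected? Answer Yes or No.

Even without that edge, Tomas still reaches Yara via Tomas – Yael – Yara, so the network stays connected. Not a bridge.

No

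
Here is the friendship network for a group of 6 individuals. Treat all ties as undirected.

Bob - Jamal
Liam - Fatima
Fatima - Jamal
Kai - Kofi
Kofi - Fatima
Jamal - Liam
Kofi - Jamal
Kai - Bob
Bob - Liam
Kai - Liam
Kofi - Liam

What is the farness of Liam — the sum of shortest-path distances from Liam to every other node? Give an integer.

5

Distances from Liam: Bob:1, Fatima:1, Jamal:1, Kai:1, Kofi:1.
Sum = 1 + 1 + 1 + 1 + 1 = 5.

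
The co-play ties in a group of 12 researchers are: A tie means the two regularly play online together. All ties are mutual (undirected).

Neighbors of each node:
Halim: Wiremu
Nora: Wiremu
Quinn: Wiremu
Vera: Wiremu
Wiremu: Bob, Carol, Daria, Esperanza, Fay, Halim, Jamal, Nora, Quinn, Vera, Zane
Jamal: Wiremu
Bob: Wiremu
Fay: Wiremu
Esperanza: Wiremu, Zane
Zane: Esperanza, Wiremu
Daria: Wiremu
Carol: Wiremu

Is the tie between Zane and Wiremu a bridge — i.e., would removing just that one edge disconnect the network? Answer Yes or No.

No

Even without that edge, Zane still reaches Wiremu via Zane – Esperanza – Wiremu, so the network stays connected. Not a bridge.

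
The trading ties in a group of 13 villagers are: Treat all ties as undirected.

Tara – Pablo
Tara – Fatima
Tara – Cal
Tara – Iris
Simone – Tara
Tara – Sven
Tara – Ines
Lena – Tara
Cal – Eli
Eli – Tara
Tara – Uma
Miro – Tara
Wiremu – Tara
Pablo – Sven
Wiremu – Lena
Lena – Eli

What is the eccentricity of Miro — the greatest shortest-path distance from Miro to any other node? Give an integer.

2

Distances from Miro: Cal:2, Eli:2, Fatima:2, Ines:2, Iris:2, Lena:2, Pablo:2, Simone:2, Sven:2, Tara:1, Uma:2, Wiremu:2.
The largest is 2 (to Fatima, Sven, Iris, Wiremu, Uma, Eli, Pablo, Simone, Lena, Cal, and Ines), so the eccentricity of Miro is 2.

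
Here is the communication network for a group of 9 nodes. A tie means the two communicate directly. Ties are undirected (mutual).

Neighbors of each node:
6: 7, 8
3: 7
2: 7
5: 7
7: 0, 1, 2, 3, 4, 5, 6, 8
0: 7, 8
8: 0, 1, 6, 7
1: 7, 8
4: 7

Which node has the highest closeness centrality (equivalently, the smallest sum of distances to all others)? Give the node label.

Farness (sum of distances to all others) for each node — 0:14, 1:14, 2:15, 3:15, 4:15, 5:15, 6:14, 7:8, 8:12.
The smallest farness is 8, for 7, so 7 has the highest closeness.

7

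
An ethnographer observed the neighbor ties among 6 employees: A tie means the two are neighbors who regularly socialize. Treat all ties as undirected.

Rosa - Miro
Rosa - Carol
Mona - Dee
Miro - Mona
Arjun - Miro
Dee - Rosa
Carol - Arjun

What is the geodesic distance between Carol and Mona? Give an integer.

3

One shortest route is Carol – Arjun – Miro – Mona, which uses 3 edges, and at distance 2 from Carol we only reach {Dee, Miro}, which does not include Mona. So d(Carol,Mona) = 3.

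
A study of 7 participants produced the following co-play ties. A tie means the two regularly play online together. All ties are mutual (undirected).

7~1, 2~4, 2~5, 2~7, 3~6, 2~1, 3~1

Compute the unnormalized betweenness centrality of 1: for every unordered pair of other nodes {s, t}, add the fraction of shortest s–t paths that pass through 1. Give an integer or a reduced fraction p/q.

8

Pairs whose geodesics pass through 1 — 5–3: 1; 5–6: 1; 7–3: 1; 7–6: 1; 3–2: 1; 3–4: 1; 2–6: 1; 6–4: 1.
All other pairs contribute 0.
Summing the contributions gives betweenness(1) = 8.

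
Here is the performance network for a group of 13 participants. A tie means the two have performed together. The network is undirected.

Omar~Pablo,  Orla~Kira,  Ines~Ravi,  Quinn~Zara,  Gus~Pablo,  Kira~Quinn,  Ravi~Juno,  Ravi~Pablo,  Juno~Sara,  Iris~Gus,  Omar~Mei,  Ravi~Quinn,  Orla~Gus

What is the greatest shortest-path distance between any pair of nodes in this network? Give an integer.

5

Eccentricity of each node (its greatest distance to any other): Gus:4, Ines:4, Iris:5, Juno:4, Kira:5, Mei:5, Omar:4, Orla:5, Pablo:3, Quinn:4, Ravi:3, Sara:5, Zara:5.
The maximum eccentricity is 5, realized for instance by the pair Orla–Sara via Orla – Kira – Quinn – Ravi – Juno – Sara. So the diameter is 5.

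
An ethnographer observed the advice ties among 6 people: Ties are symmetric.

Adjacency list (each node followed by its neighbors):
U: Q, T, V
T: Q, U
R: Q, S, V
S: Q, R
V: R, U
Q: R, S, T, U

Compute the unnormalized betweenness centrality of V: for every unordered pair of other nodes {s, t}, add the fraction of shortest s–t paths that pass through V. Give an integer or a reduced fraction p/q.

1/2

Pairs whose geodesics pass through V — R–U: 1/2.
All other pairs contribute 0.
Summing the contributions gives betweenness(V) = 1/2.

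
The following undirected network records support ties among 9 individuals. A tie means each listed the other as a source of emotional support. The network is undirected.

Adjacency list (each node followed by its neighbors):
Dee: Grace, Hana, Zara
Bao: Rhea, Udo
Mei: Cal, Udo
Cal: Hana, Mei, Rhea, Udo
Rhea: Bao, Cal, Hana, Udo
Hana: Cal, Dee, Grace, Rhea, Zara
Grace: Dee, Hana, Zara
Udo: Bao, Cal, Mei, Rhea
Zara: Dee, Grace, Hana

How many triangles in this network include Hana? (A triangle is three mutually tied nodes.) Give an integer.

Hana's neighbors: Cal, Dee, Grace, Rhea, and Zara.
Neighbor pairs that are themselves tied: Hana–Cal–Rhea; Hana–Dee–Grace; Hana–Dee–Zara; Hana–Grace–Zara. Each forms one triangle with Hana, for 4 in total.

4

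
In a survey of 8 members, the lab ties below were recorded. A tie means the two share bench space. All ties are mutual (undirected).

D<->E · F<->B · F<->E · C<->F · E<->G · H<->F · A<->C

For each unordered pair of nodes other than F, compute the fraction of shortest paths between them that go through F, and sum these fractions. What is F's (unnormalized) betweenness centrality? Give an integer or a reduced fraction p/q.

17

Pairs whose geodesics pass through F — E–H: 1; E–C: 1; E–B: 1; E–A: 1; G–H: 1; G–C: 1; G–B: 1; G–A: 1; H–D: 1; H–C: 1; H–B: 1; H–A: 1; D–C: 1; D–B: 1 … (+3 more pairs).
All other pairs contribute 0.
Summing the contributions gives betweenness(F) = 17.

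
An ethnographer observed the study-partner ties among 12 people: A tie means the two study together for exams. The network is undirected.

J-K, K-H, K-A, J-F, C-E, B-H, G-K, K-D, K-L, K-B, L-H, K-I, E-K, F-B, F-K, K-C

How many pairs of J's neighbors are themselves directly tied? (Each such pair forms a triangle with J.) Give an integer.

1

J's neighbors: F and K.
Neighbor pairs that are themselves tied: J–F–K. Each forms one triangle with J, for 1 in total.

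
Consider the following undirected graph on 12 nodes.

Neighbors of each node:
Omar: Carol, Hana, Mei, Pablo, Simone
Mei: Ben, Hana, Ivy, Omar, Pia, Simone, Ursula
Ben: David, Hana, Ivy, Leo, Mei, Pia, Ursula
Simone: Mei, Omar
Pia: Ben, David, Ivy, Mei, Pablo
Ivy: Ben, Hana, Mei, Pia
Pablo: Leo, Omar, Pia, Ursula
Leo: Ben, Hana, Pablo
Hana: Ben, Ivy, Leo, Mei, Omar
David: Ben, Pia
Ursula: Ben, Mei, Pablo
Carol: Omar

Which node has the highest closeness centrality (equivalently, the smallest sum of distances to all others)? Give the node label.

Mei

Farness (sum of distances to all others) for each node — Ben:16, Carol:28, David:24, Hana:17, Ivy:19, Leo:21, Mei:15, Omar:18, Pablo:18, Pia:18, Simone:22, Ursula:20.
The smallest farness is 15, for Mei, so Mei has the highest closeness.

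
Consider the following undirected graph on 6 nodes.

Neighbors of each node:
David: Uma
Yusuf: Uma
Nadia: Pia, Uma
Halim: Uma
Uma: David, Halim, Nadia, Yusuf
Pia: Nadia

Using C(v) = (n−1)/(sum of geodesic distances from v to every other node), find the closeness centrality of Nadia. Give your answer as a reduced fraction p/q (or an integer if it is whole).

Distances from Nadia: David:2, Halim:2, Pia:1, Uma:1, Yusuf:2. Sum = 8.
n = 6, so closeness = 5/8.

5/8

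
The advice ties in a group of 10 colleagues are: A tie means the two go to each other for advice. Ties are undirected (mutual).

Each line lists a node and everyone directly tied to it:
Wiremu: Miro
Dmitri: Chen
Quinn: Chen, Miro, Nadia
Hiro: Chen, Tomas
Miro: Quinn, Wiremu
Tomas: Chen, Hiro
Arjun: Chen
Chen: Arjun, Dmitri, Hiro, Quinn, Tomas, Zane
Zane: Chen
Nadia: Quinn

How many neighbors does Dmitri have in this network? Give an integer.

1

Dmitri is directly tied to Chen. That is 1 neighbor, so the degree of Dmitri is 1.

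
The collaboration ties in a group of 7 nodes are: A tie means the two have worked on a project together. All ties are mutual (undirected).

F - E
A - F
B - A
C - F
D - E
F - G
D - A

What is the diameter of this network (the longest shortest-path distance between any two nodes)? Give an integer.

Eccentricity of each node (its greatest distance to any other): A:2, B:3, C:3, D:3, E:3, F:2, G:3.
The maximum eccentricity is 3, realized for instance by the pair D–C via D – E – F – C. So the diameter is 3.

3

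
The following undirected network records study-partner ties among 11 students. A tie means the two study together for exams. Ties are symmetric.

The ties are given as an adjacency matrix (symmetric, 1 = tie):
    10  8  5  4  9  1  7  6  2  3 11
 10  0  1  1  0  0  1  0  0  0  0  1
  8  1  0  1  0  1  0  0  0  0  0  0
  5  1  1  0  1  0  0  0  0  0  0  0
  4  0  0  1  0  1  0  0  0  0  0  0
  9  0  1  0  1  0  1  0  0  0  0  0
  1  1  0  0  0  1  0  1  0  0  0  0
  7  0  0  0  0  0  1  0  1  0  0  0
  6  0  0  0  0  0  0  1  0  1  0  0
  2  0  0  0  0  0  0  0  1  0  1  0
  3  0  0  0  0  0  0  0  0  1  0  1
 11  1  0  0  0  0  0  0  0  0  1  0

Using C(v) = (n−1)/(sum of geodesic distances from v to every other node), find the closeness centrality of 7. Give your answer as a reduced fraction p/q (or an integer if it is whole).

Distances from 7: 1:1, 2:2, 3:3, 4:3, 5:3, 6:1, 8:3, 9:2, 10:2, 11:3. Sum = 23.
n = 11, so closeness = 10/23.

10/23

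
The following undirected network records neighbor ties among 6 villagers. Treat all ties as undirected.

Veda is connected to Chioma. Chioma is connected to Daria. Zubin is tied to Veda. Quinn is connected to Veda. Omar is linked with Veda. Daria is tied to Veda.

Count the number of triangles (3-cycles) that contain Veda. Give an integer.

1

Veda's neighbors: Chioma, Daria, Omar, Quinn, and Zubin.
Neighbor pairs that are themselves tied: Veda–Chioma–Daria. Each forms one triangle with Veda, for 1 in total.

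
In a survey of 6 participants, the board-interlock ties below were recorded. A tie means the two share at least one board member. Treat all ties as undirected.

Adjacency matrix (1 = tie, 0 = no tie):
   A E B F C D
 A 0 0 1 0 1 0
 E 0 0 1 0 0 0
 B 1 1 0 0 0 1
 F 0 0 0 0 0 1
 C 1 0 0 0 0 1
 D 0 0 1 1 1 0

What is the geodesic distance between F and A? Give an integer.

3

One shortest route is F – D – B – A, which uses 3 edges, and at distance 2 from F we only reach {B, C}, which does not include A. So d(F,A) = 3.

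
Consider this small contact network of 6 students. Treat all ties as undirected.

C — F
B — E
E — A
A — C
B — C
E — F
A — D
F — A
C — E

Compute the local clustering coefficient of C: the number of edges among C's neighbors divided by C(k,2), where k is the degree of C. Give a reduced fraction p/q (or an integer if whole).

C's neighbors: A, B, E, and F (k = 4).
Possible neighbor pairs: C(4,2) = 6. Edges among them: A–E, A–F, B–E, E–F → e = 4.
Clustering(C) = 4/6 = 2/3.

2/3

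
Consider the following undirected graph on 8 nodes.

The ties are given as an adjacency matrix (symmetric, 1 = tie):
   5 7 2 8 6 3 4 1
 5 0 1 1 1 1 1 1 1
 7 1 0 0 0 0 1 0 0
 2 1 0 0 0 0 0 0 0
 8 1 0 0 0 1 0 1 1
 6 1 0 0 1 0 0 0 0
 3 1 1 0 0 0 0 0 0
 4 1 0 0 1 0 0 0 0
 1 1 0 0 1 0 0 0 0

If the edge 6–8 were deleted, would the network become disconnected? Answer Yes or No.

Even without that edge, 6 still reaches 8 via 6 – 5 – 8, so the network stays connected. Not a bridge.

No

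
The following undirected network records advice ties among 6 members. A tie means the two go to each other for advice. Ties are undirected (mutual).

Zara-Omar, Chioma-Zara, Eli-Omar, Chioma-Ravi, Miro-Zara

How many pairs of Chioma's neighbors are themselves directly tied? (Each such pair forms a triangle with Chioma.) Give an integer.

Chioma's neighbors are Ravi and Zara, but none of them are tied to each other, so no triangle contains Chioma.

0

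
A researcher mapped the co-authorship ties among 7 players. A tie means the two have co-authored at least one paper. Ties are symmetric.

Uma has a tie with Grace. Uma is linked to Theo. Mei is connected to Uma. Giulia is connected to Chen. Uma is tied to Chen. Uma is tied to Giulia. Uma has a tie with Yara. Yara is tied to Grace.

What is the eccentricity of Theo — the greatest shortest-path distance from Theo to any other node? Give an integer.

2

Distances from Theo: Chen:2, Giulia:2, Grace:2, Mei:2, Uma:1, Yara:2.
The largest is 2 (to Chen, Giulia, Mei, Yara, and Grace), so the eccentricity of Theo is 2.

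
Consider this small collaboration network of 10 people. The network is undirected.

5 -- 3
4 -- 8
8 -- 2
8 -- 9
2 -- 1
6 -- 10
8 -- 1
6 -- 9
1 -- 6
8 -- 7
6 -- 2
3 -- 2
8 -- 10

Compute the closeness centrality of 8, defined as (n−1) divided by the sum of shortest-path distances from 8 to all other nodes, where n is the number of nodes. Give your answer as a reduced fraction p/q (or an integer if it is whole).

Distances from 8: 1:1, 2:1, 3:2, 4:1, 5:3, 6:2, 7:1, 9:1, 10:1. Sum = 13.
n = 10, so closeness = 9/13.

9/13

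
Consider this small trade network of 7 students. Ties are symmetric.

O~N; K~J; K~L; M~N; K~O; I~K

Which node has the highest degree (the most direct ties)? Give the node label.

Degrees — I:1, J:1, K:4, L:1, M:1, N:2, O:2.
The maximum is 4, attained only by K.

K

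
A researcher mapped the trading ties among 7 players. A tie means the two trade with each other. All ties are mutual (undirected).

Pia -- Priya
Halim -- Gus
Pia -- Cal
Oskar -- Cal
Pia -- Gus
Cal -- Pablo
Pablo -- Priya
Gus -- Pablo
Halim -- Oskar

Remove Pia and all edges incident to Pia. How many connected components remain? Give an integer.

1

Pia's neighbors (Cal, Gus, and Priya) remain reachable from one another through other ties, so the rest of the network stays in one piece.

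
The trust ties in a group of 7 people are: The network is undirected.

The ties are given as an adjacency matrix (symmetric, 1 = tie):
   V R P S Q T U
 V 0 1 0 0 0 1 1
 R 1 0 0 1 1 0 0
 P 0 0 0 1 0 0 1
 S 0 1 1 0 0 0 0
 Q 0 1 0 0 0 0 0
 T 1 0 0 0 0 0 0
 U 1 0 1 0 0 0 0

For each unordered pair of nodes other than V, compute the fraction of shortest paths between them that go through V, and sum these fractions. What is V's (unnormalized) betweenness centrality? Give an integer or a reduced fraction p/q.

Pairs whose geodesics pass through V — R–T: 1; R–U: 1; P–T: 1; S–T: 1; Q–T: 1; Q–U: 1; T–U: 1.
All other pairs contribute 0.
Summing the contributions gives betweenness(V) = 7.

7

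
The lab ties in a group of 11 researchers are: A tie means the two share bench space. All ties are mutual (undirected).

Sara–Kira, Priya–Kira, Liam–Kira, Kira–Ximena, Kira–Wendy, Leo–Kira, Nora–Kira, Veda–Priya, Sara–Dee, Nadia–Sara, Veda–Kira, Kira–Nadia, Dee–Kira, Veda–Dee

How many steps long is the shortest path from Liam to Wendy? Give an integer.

One shortest route is Liam – Kira – Wendy, which uses 2 edges, and Liam and Wendy are not directly tied, so nothing shorter exists. So d(Liam,Wendy) = 2.

2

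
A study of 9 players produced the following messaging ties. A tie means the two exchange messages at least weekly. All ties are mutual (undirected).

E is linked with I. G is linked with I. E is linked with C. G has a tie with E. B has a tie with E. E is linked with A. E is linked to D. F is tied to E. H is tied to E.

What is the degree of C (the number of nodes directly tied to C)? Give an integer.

1

C is directly tied to E. That is 1 neighbor, so the degree of C is 1.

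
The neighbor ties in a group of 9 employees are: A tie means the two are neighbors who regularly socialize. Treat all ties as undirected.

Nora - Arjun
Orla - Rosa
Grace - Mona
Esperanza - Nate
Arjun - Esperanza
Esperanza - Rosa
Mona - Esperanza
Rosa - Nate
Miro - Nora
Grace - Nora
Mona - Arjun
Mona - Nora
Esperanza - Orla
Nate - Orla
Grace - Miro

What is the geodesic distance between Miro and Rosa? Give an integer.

One shortest route is Miro – Nora – Mona – Esperanza – Rosa, which uses 4 edges, and at distance 3 from Miro we only reach {Esperanza}, which does not include Rosa. So d(Miro,Rosa) = 4.

4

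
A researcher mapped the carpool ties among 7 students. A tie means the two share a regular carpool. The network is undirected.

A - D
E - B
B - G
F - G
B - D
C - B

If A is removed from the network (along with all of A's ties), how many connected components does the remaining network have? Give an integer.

1

A's neighbors (D) remain reachable from one another through other ties, so the rest of the network stays in one piece.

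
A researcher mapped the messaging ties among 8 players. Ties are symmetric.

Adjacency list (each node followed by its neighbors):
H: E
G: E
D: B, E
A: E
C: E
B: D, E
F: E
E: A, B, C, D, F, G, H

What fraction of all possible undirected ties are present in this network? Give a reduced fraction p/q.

There are 8 edges and 8 nodes, so the maximum possible is C(8,2) = 28.
Density = 8/28 = 2/7.

2/7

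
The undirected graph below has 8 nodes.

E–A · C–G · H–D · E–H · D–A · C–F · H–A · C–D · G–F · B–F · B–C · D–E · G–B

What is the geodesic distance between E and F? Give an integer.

3

One shortest route is E – D – C – F, which uses 3 edges, and at distance 2 from E we only reach {C}, which does not include F. So d(E,F) = 3.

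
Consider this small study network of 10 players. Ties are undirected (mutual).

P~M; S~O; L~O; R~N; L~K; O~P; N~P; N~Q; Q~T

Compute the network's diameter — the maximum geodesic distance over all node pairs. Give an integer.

Eccentricity of each node (its greatest distance to any other): K:6, L:5, M:4, N:4, O:4, P:3, Q:5, R:5, S:5, T:6.
The maximum eccentricity is 6, realized for instance by the pair K–T via K – L – O – P – N – Q – T. So the diameter is 6.

6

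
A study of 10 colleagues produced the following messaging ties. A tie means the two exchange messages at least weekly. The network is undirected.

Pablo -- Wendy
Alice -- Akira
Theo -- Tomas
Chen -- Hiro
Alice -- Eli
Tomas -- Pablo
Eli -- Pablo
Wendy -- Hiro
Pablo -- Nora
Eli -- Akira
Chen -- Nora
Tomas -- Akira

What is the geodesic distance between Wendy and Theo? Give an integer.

One shortest route is Wendy – Pablo – Tomas – Theo, which uses 3 edges, and at distance 2 from Wendy we only reach {Chen, Eli, Nora, Tomas}, which does not include Theo. So d(Wendy,Theo) = 3.

3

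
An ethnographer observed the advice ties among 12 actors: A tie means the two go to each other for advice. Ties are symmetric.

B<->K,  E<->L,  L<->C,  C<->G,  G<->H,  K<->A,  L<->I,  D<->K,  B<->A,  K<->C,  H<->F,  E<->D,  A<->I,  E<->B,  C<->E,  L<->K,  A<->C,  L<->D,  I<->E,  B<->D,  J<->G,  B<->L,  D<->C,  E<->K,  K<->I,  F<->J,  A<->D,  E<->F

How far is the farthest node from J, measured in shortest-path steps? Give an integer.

Distances from J: A:3, B:3, C:2, D:3, E:2, F:1, G:1, H:2, I:3, K:3, L:3.
The largest is 3 (to K, A, D, L, B, and I), so the eccentricity of J is 3.

3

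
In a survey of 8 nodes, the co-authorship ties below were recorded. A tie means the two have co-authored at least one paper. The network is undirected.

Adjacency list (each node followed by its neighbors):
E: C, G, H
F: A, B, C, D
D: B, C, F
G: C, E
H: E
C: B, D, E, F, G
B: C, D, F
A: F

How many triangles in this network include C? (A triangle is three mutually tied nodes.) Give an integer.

4

C's neighbors: B, D, E, F, and G.
Neighbor pairs that are themselves tied: C–B–D; C–B–F; C–D–F; C–E–G. Each forms one triangle with C, for 4 in total.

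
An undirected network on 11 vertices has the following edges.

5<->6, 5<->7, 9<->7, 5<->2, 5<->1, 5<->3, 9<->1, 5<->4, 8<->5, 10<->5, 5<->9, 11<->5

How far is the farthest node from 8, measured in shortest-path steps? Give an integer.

2

Distances from 8: 1:2, 2:2, 3:2, 4:2, 5:1, 6:2, 7:2, 9:2, 10:2, 11:2.
The largest is 2 (to 6, 3, 9, 4, 2, 11, 10, 1, and 7), so the eccentricity of 8 is 2.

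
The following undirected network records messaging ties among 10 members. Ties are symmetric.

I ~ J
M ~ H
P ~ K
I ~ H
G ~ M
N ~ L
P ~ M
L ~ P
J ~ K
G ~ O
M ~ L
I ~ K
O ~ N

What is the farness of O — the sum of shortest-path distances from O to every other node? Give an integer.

Distances from O: G:1, H:3, I:4, J:5, K:4, L:2, M:2, N:1, P:3.
Sum = 1 + 3 + 4 + 5 + 4 + 2 + 2 + 1 + 3 = 25.

25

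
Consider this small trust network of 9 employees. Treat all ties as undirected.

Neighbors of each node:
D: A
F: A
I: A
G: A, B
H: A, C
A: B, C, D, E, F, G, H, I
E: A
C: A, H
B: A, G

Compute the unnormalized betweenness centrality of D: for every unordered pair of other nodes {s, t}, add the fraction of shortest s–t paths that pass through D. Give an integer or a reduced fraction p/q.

No shortest path between any pair of other nodes passes through D.
Summing the contributions gives betweenness(D) = 0.

0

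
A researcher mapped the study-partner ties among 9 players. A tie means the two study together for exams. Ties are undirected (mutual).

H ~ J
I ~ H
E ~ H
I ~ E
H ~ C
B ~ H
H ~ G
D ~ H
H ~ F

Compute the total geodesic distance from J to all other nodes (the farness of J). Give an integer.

15

Distances from J: B:2, C:2, D:2, E:2, F:2, G:2, H:1, I:2.
Sum = 2 + 2 + 2 + 2 + 2 + 2 + 1 + 2 = 15.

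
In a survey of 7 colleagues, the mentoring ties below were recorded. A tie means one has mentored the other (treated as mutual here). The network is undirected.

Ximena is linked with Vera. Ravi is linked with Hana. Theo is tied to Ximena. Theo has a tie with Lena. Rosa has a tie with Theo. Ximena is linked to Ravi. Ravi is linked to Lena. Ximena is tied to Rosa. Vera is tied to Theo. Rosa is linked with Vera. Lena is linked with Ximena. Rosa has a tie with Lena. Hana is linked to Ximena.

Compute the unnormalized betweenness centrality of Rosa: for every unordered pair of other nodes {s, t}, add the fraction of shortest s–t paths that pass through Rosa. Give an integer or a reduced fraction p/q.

1/3

Pairs whose geodesics pass through Rosa — Vera–Lena: 1/3.
All other pairs contribute 0.
Summing the contributions gives betweenness(Rosa) = 1/3.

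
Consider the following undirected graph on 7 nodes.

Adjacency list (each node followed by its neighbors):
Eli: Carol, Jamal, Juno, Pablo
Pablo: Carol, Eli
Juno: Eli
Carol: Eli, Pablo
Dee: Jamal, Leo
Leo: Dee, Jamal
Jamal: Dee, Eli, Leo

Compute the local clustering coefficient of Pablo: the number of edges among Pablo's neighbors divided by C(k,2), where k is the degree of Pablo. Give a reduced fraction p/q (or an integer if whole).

Pablo's neighbors: Carol and Eli (k = 2).
Possible neighbor pairs: C(2,2) = 1. Edges among them: Carol–Eli → e = 1.
Clustering(Pablo) = 1/1.

1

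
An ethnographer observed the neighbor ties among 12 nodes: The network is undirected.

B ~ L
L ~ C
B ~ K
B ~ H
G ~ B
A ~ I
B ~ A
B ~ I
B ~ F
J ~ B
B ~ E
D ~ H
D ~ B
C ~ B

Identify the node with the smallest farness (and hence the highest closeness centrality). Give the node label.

Farness (sum of distances to all others) for each node — A:20, B:11, C:20, D:20, E:21, F:21, G:21, H:20, I:20, J:21, K:21, L:20.
The smallest farness is 11, for B, so B has the highest closeness.

B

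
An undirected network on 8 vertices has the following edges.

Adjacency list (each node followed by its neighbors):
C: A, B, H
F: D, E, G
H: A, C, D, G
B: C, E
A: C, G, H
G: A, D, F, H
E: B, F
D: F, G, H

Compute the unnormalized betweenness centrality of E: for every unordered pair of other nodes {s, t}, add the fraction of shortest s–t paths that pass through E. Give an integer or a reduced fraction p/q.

25/12

Pairs whose geodesics pass through E — B–G: 1/3; B–D: 1/2; B–F: 1; F–C: 1/4.
All other pairs contribute 0.
Summing the contributions gives betweenness(E) = 25/12.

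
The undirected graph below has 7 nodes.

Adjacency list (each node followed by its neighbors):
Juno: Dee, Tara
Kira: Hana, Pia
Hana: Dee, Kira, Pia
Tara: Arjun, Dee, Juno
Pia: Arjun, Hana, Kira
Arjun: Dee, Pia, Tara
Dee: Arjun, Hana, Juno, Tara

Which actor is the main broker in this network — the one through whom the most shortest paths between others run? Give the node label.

Unnormalized betweenness of each node: Arjun:8/3, Dee:31/6, Hana:10/3, Juno:0, Kira:0, Pia:2, Tara:5/6.
Dee has the largest value, 31/6, making it the main broker — the node through which the most shortest paths run.

Dee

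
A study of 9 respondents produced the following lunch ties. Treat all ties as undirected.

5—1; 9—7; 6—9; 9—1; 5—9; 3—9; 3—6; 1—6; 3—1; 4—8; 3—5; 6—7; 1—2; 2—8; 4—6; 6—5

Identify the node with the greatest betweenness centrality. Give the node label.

Unnormalized betweenness of each node: 1:13/2, 2:5/2, 3:0, 4:7/2, 5:0, 6:19/2, 7:0, 8:1, 9:2.
6 has the largest value, 19/2, making it the main broker — the node through which the most shortest paths run.

6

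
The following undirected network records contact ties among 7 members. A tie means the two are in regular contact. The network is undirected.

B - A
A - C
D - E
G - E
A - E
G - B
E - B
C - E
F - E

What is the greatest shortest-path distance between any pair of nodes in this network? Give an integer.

Eccentricity of each node (its greatest distance to any other): A:2, B:2, C:2, D:2, E:1, F:2, G:2.
The maximum eccentricity is 2, realized for instance by the pair A–G via A – E – G. So the diameter is 2.

2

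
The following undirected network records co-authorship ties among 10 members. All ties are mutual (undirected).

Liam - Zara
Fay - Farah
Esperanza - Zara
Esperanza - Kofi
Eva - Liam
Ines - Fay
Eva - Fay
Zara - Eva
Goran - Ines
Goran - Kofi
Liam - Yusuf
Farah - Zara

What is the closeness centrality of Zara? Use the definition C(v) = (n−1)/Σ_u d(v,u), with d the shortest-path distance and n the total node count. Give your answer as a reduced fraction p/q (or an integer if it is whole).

Distances from Zara: Esperanza:1, Eva:1, Farah:1, Fay:2, Goran:3, Ines:3, Kofi:2, Liam:1, Yusuf:2. Sum = 16.
n = 10, so closeness = 9/16.

9/16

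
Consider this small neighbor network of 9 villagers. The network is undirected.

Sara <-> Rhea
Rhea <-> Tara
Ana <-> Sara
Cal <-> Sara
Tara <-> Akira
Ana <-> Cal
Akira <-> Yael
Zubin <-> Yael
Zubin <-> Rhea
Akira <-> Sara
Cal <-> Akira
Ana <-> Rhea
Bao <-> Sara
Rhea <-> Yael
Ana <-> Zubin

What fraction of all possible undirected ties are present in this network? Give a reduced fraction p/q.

There are 15 edges and 9 nodes, so the maximum possible is C(9,2) = 36.
Density = 15/36 = 5/12.

5/12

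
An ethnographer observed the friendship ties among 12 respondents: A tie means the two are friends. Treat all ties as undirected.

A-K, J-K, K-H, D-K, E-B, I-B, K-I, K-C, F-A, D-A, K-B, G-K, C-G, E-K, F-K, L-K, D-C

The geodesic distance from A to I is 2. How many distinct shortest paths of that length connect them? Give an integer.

The shortest distance is 2, and the only length-2 path is A–K–I. So there is exactly 1 shortest path.

1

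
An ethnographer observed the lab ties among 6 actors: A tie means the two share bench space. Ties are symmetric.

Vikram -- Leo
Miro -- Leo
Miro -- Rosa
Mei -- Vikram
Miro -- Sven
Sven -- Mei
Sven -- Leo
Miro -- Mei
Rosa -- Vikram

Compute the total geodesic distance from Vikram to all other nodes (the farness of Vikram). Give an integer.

Distances from Vikram: Leo:1, Mei:1, Miro:2, Rosa:1, Sven:2.
Sum = 1 + 1 + 2 + 1 + 2 = 7.

7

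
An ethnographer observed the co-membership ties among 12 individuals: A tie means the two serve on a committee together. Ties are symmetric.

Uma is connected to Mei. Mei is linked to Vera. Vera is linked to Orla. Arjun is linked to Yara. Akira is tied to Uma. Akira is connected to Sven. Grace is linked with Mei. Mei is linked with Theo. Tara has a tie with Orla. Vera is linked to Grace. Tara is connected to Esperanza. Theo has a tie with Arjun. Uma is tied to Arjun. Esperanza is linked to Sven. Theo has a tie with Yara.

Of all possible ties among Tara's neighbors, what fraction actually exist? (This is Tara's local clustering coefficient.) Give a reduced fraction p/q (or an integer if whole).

Tara's neighbors: Esperanza and Orla (k = 2).
Possible neighbor pairs: C(2,2) = 1. Edges among them: none → e = 0.
Clustering(Tara) = 0/1.

0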